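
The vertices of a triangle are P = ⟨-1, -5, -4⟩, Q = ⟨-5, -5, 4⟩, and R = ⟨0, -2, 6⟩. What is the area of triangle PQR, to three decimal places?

27.495

PQ = (-4, 0, 8),  PR = (1, 3, 10)
i: 0·10 - 8·3 = 0 - 24 = -24
j: 8·1 - (-4)·10 = 8 - (-40) = 48
k: (-4)·3 - 0·1 = -12 - 0 = -12
PQ × PR = (-24, 48, -12)
|PQ × PR| = √3024 ≈ 54.9909
area = ½ · 54.9909 ≈ 27.495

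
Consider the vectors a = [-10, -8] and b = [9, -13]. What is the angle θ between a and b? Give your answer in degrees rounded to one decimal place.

86.0

a · b = (-10)·9 + (-8)·(-13) = -90 + 104 = 14
|a|² = 100 + 64 = 164,  |a| = √164 ≈ 12.806248
|b|² = 81 + 169 = 250,  |b| = √250 ≈ 15.811388
cos θ = 14 / (12.806248 · 15.811388) ≈ 0.06914
θ = arccos(0.06914) ≈ 86.0°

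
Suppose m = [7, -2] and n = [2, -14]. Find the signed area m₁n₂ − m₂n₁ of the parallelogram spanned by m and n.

-94

7·(-14) - (-2)·2 = -98 - (-4) = -94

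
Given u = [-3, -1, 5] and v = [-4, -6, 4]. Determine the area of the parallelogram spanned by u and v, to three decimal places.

i: (-1)·4 - 5·(-6) = -4 - (-30) = 26
j: 5·(-4) - (-3)·4 = -20 - (-12) = -8
k: (-3)·(-6) - (-1)·(-4) = 18 - 4 = 14
u × v = (26, -8, 14)
|u × v| = √(26² + (-8)² + 14²) = √936 ≈ 30.5941

30.594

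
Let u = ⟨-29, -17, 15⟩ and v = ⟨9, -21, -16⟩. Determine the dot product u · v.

-144

u · v = (-29)·9 + (-17)·(-21) + 15·(-16) = -261 + 357 - 240 = -144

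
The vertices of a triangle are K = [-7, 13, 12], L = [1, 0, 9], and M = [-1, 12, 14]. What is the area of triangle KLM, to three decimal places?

KL = (8, -13, -3),  KM = (6, -1, 2)
i: (-13)·2 - (-3)·(-1) = -26 - 3 = -29
j: (-3)·6 - 8·2 = -18 - 16 = -34
k: 8·(-1) - (-13)·6 = -8 - (-78) = 70
KL × KM = (-29, -34, 70)
|KL × KM| = √6897 ≈ 83.0482
area = ½ · 83.0482 ≈ 41.524

41.524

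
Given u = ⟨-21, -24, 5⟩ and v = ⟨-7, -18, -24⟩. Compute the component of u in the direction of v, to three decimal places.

14.900

u · v = (-21)·(-7) + (-24)·(-18) + 5·(-24) = 147 + 432 - 120 = 459
|v| = √(49 + 324 + 576) = √949 ≈ 30.8058
comp_v u = 459 / √949 ≈ 14.900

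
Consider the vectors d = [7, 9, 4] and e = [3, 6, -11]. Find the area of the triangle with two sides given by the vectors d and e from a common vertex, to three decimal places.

76.281

i: 9·(-11) - 4·6 = -99 - 24 = -123
j: 4·3 - 7·(-11) = 12 - (-77) = 89
k: 7·6 - 9·3 = 42 - 27 = 15
d × e = (-123, 89, 15)
|d × e| = √((-123)² + 89² + 15²) = √23275 ≈ 152.5615
area = ½ · 152.5615 ≈ 76.281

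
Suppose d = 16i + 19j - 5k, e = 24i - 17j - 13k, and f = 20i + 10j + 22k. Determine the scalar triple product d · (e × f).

-21776

e × f:
i: (-17)·22 - (-13)·10 = -374 - (-130) = -244
j: (-13)·20 - 24·22 = -260 - 528 = -788
k: 24·10 - (-17)·20 = 240 - (-340) = 580
e × f = (-244, -788, 580)
d · (e × f) = 16·(-244) + 19·(-788) + (-5)·580 = -3904 - 14972 - 2900 = -21776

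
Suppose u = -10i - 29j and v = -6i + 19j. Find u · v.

u · v = (-10)·(-6) + (-29)·19 = 60 - 551 = -491

-491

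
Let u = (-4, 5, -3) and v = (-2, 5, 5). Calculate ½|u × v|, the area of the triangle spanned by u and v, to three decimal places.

i: 5·5 - (-3)·5 = 25 - (-15) = 40
j: (-3)·(-2) - (-4)·5 = 6 - (-20) = 26
k: (-4)·5 - 5·(-2) = -20 - (-10) = -10
u × v = (40, 26, -10)
|u × v| = √(40² + 26² + (-10)²) = √2376 ≈ 48.7442
area = ½ · 48.7442 ≈ 24.372

24.372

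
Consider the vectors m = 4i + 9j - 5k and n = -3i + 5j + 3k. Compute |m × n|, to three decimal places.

i: 9·3 - (-5)·5 = 27 - (-25) = 52
j: (-5)·(-3) - 4·3 = 15 - 12 = 3
k: 4·5 - 9·(-3) = 20 - (-27) = 47
m × n = (52, 3, 47)
|m × n| = √(52² + 3² + 47²) = √4922 ≈ 70.1570

70.157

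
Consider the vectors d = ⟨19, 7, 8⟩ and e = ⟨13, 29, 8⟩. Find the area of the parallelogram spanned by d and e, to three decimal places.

i: 7·8 - 8·29 = 56 - 232 = -176
j: 8·13 - 19·8 = 104 - 152 = -48
k: 19·29 - 7·13 = 551 - 91 = 460
d × e = (-176, -48, 460)
|d × e| = √((-176)² + (-48)² + 460²) = √244880 ≈ 494.8535

494.854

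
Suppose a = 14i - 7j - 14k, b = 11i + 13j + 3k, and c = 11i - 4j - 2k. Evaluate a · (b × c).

2037

b × c:
i: 13·(-2) - 3·(-4) = -26 - (-12) = -14
j: 3·11 - 11·(-2) = 33 - (-22) = 55
k: 11·(-4) - 13·11 = -44 - 143 = -187
b × c = (-14, 55, -187)
a · (b × c) = 14·(-14) + (-7)·55 + (-14)·(-187) = -196 - 385 + 2618 = 2037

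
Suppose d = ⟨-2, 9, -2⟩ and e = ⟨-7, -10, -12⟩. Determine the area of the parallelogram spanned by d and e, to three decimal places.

152.882

i: 9·(-12) - (-2)·(-10) = -108 - 20 = -128
j: (-2)·(-7) - (-2)·(-12) = 14 - 24 = -10
k: (-2)·(-10) - 9·(-7) = 20 - (-63) = 83
d × e = (-128, -10, 83)
|d × e| = √((-128)² + (-10)² + 83²) = √23373 ≈ 152.8823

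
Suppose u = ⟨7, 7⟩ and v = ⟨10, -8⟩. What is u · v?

u · v = 7·10 + 7·(-8) = 70 - 56 = 14

14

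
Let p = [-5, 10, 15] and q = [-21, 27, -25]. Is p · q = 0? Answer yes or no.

yes

p · q = (-5)·(-21) + 10·27 + 15·(-25) = 105 + 270 - 375 = 0
Zero, so the vectors are orthogonal.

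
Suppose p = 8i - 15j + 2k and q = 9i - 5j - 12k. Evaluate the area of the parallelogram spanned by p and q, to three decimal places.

241.083

i: (-15)·(-12) - 2·(-5) = 180 - (-10) = 190
j: 2·9 - 8·(-12) = 18 - (-96) = 114
k: 8·(-5) - (-15)·9 = -40 - (-135) = 95
p × q = (190, 114, 95)
|p × q| = √(190² + 114² + 95²) = √58121 ≈ 241.0830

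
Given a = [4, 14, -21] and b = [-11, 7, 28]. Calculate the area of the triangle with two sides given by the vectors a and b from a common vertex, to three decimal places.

290.605

i: 14·28 - (-21)·7 = 392 - (-147) = 539
j: (-21)·(-11) - 4·28 = 231 - 112 = 119
k: 4·7 - 14·(-11) = 28 - (-154) = 182
a × b = (539, 119, 182)
|a × b| = √(539² + 119² + 182²) = √337806 ≈ 581.2108
area = ½ · 581.2108 ≈ 290.605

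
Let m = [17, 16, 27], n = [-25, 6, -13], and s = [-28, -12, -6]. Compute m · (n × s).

12796

n × s:
i: 6·(-6) - (-13)·(-12) = -36 - 156 = -192
j: (-13)·(-28) - (-25)·(-6) = 364 - 150 = 214
k: (-25)·(-12) - 6·(-28) = 300 - (-168) = 468
n × s = (-192, 214, 468)
m · (n × s) = 17·(-192) + 16·214 + 27·468 = -3264 + 3424 + 12636 = 12796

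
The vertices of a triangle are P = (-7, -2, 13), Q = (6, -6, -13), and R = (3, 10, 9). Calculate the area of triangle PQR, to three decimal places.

PQ = (13, -4, -26),  PR = (10, 12, -4)
i: (-4)·(-4) - (-26)·12 = 16 - (-312) = 328
j: (-26)·10 - 13·(-4) = -260 - (-52) = -208
k: 13·12 - (-4)·10 = 156 - (-40) = 196
PQ × PR = (328, -208, 196)
|PQ × PR| = √189264 ≈ 435.0448
area = ½ · 435.0448 ≈ 217.522

217.522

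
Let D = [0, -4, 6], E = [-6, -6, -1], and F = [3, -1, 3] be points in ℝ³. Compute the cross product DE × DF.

(27, -39, -12)

DE = (-6, -2, -7)
DF = (3, 3, -3)
i: (-2)·(-3) - (-7)·3 = 6 - (-21) = 27
j: (-7)·3 - (-6)·(-3) = -21 - 18 = -39
k: (-6)·3 - (-2)·3 = -18 - (-6) = -12
DE × DF = (27, -39, -12)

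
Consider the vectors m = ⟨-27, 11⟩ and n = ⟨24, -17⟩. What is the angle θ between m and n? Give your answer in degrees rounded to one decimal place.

166.9

m · n = (-27)·24 + 11·(-17) = -648 - 187 = -835
|m|² = 729 + 121 = 850,  |m| = √850 ≈ 29.154759
|n|² = 576 + 289 = 865,  |n| = √865 ≈ 29.410882
cos θ = -835 / (29.154759 · 29.410882) ≈ -0.97380
θ = arccos(-0.97380) ≈ 166.9°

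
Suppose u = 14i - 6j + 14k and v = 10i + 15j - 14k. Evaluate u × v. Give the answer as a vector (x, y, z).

(-126, 336, 270)

i: (-6)·(-14) - 14·15 = 84 - 210 = -126
j: 14·10 - 14·(-14) = 140 - (-196) = 336
k: 14·15 - (-6)·10 = 210 - (-60) = 270
u × v = (-126, 336, 270)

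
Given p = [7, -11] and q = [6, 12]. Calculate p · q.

p · q = 7·6 + (-11)·12 = 42 - 132 = -90

-90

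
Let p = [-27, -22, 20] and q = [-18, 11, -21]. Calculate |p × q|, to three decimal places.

i: (-22)·(-21) - 20·11 = 462 - 220 = 242
j: 20·(-18) - (-27)·(-21) = -360 - 567 = -927
k: (-27)·11 - (-22)·(-18) = -297 - 396 = -693
p × q = (242, -927, -693)
|p × q| = √(242² + (-927)² + (-693)²) = √1398142 ≈ 1182.4305

1182.431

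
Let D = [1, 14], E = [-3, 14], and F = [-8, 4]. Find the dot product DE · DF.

DE = E − D = (-4, 0)
DF = F − D = (-9, -10)
DE · DF = (-4)·(-9) + 0·(-10) = 36 + 0 = 36

36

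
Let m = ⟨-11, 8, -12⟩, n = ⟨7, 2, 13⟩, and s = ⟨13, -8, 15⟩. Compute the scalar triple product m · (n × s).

n × s:
i: 2·15 - 13·(-8) = 30 - (-104) = 134
j: 13·13 - 7·15 = 169 - 105 = 64
k: 7·(-8) - 2·13 = -56 - 26 = -82
n × s = (134, 64, -82)
m · (n × s) = (-11)·134 + 8·64 + (-12)·(-82) = -1474 + 512 + 984 = 22

22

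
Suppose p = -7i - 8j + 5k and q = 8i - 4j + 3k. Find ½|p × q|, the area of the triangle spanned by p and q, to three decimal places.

55.229

i: (-8)·3 - 5·(-4) = -24 - (-20) = -4
j: 5·8 - (-7)·3 = 40 - (-21) = 61
k: (-7)·(-4) - (-8)·8 = 28 - (-64) = 92
p × q = (-4, 61, 92)
|p × q| = √((-4)² + 61² + 92²) = √12201 ≈ 110.4581
area = ½ · 110.4581 ≈ 55.229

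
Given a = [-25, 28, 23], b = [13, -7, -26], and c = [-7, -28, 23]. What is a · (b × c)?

b × c:
i: (-7)·23 - (-26)·(-28) = -161 - 728 = -889
j: (-26)·(-7) - 13·23 = 182 - 299 = -117
k: 13·(-28) - (-7)·(-7) = -364 - 49 = -413
b × c = (-889, -117, -413)
a · (b × c) = (-25)·(-889) + 28·(-117) + 23·(-413) = 22225 - 3276 - 9499 = 9450

9450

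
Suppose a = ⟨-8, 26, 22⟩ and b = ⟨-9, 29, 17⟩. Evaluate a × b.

i: 26·17 - 22·29 = 442 - 638 = -196
j: 22·(-9) - (-8)·17 = -198 - (-136) = -62
k: (-8)·29 - 26·(-9) = -232 - (-234) = 2
a × b = (-196, -62, 2)

(-196, -62, 2)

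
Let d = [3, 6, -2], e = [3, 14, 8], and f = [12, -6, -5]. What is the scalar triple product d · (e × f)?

e × f:
i: 14·(-5) - 8·(-6) = -70 - (-48) = -22
j: 8·12 - 3·(-5) = 96 - (-15) = 111
k: 3·(-6) - 14·12 = -18 - 168 = -186
e × f = (-22, 111, -186)
d · (e × f) = 3·(-22) + 6·111 + (-2)·(-186) = -66 + 666 + 372 = 972

972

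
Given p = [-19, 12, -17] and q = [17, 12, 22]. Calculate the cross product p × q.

(468, 129, -432)

i: 12·22 - (-17)·12 = 264 - (-204) = 468
j: (-17)·17 - (-19)·22 = -289 - (-418) = 129
k: (-19)·12 - 12·17 = -228 - 204 = -432
p × q = (468, 129, -432)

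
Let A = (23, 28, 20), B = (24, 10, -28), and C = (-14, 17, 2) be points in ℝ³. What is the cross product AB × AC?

AB = (1, -18, -48)
AC = (-37, -11, -18)
i: (-18)·(-18) - (-48)·(-11) = 324 - 528 = -204
j: (-48)·(-37) - 1·(-18) = 1776 - (-18) = 1794
k: 1·(-11) - (-18)·(-37) = -11 - 666 = -677
AB × AC = (-204, 1794, -677)

(-204, 1794, -677)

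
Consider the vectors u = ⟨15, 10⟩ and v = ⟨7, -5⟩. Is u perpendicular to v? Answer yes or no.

no

u · v = 15·7 + 10·(-5) = 105 - 50 = 55
Nonzero, so the vectors are not orthogonal.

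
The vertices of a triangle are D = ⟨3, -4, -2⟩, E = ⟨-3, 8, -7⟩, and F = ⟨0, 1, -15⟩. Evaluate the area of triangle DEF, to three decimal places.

72.743

DE = (-6, 12, -5),  DF = (-3, 5, -13)
i: 12·(-13) - (-5)·5 = -156 - (-25) = -131
j: (-5)·(-3) - (-6)·(-13) = 15 - 78 = -63
k: (-6)·5 - 12·(-3) = -30 - (-36) = 6
DE × DF = (-131, -63, 6)
|DE × DF| = √21166 ≈ 145.4854
area = ½ · 145.4854 ≈ 72.743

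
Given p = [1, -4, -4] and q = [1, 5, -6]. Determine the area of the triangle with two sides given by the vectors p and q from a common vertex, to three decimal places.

22.478

i: (-4)·(-6) - (-4)·5 = 24 - (-20) = 44
j: (-4)·1 - 1·(-6) = -4 - (-6) = 2
k: 1·5 - (-4)·1 = 5 - (-4) = 9
p × q = (44, 2, 9)
|p × q| = √(44² + 2² + 9²) = √2021 ≈ 44.9555
area = ½ · 44.9555 ≈ 22.478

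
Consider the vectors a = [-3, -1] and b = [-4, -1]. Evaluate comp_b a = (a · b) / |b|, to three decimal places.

a · b = (-3)·(-4) + (-1)·(-1) = 12 + 1 = 13
|b| = √(16 + 1) = √17 ≈ 4.1231
comp_b a = 13 / √17 ≈ 3.153

3.153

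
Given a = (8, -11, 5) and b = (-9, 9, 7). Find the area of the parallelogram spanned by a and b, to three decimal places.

160.667

i: (-11)·7 - 5·9 = -77 - 45 = -122
j: 5·(-9) - 8·7 = -45 - 56 = -101
k: 8·9 - (-11)·(-9) = 72 - 99 = -27
a × b = (-122, -101, -27)
|a × b| = √((-122)² + (-101)² + (-27)²) = √25814 ≈ 160.6674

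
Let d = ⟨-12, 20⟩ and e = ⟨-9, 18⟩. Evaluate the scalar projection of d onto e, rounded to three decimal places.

23.255

d · e = (-12)·(-9) + 20·18 = 108 + 360 = 468
|e| = √(81 + 324) = √405 ≈ 20.1246
comp_e d = 468 / √405 ≈ 23.255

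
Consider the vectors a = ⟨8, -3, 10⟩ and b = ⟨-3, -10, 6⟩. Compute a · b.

66

a · b = 8·(-3) + (-3)·(-10) + 10·6 = -24 + 30 + 60 = 66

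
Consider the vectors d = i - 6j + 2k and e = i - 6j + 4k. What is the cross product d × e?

i: (-6)·4 - 2·(-6) = -24 - (-12) = -12
j: 2·1 - 1·4 = 2 - 4 = -2
k: 1·(-6) - (-6)·1 = -6 - (-6) = 0
d × e = (-12, -2, 0)

(-12, -2, 0)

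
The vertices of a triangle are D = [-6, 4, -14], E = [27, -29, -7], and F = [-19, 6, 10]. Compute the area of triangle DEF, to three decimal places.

624.719

DE = (33, -33, 7),  DF = (-13, 2, 24)
i: (-33)·24 - 7·2 = -792 - 14 = -806
j: 7·(-13) - 33·24 = -91 - 792 = -883
k: 33·2 - (-33)·(-13) = 66 - 429 = -363
DE × DF = (-806, -883, -363)
|DE × DF| = √1561094 ≈ 1249.4375
area = ½ · 1249.4375 ≈ 624.719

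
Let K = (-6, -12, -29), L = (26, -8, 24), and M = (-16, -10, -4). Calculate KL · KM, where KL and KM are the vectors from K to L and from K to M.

1013

KL = L − K = (32, 4, 53)
KM = M − K = (-10, 2, 25)
KL · KM = 32·(-10) + 4·2 + 53·25 = -320 + 8 + 1325 = 1013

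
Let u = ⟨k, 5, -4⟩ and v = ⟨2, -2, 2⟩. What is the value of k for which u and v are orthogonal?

u · v = k·2 + 5·(-2) + (-4)·2 = -18 + 2k
Set equal to 0: 2k = 18, so k = 9.

9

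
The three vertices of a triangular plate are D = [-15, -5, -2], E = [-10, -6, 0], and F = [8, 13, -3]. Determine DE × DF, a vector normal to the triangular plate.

DE = (5, -1, 2)
DF = (23, 18, -1)
i: (-1)·(-1) - 2·18 = 1 - 36 = -35
j: 2·23 - 5·(-1) = 46 - (-5) = 51
k: 5·18 - (-1)·23 = 90 - (-23) = 113
DE × DF = (-35, 51, 113)

(-35, 51, 113)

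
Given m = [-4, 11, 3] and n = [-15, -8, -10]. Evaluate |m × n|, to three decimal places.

231.149

i: 11·(-10) - 3·(-8) = -110 - (-24) = -86
j: 3·(-15) - (-4)·(-10) = -45 - 40 = -85
k: (-4)·(-8) - 11·(-15) = 32 - (-165) = 197
m × n = (-86, -85, 197)
|m × n| = √((-86)² + (-85)² + 197²) = √53430 ≈ 231.1493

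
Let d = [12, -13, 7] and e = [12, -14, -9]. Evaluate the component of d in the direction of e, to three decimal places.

d · e = 12·12 + (-13)·(-14) + 7·(-9) = 144 + 182 - 63 = 263
|e| = √(144 + 196 + 81) = √421 ≈ 20.5183
comp_e d = 263 / √421 ≈ 12.818

12.818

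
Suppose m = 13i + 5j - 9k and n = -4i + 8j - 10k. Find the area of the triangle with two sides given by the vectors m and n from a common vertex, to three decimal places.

104.183

i: 5·(-10) - (-9)·8 = -50 - (-72) = 22
j: (-9)·(-4) - 13·(-10) = 36 - (-130) = 166
k: 13·8 - 5·(-4) = 104 - (-20) = 124
m × n = (22, 166, 124)
|m × n| = √(22² + 166² + 124²) = √43416 ≈ 208.3651
area = ½ · 208.3651 ≈ 104.183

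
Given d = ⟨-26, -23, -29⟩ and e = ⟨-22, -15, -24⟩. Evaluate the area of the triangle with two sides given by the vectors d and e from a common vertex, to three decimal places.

i: (-23)·(-24) - (-29)·(-15) = 552 - 435 = 117
j: (-29)·(-22) - (-26)·(-24) = 638 - 624 = 14
k: (-26)·(-15) - (-23)·(-22) = 390 - 506 = -116
d × e = (117, 14, -116)
|d × e| = √(117² + 14² + (-116)²) = √27341 ≈ 165.3511
area = ½ · 165.3511 ≈ 82.676

82.676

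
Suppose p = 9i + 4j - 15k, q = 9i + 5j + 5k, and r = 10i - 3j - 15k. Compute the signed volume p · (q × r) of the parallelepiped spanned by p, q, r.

q × r:
i: 5·(-15) - 5·(-3) = -75 - (-15) = -60
j: 5·10 - 9·(-15) = 50 - (-135) = 185
k: 9·(-3) - 5·10 = -27 - 50 = -77
q × r = (-60, 185, -77)
p · (q × r) = 9·(-60) + 4·185 + (-15)·(-77) = -540 + 740 + 1155 = 1355

1355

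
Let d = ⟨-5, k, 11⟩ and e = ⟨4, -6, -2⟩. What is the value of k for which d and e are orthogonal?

-7

d · e = (-5)·4 + k·(-6) + 11·(-2) = -42 - 6k
Set equal to 0: -6k = 42, so k = -7.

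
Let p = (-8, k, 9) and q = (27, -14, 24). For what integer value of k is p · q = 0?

0

p · q = (-8)·27 + k·(-14) + 9·24 = 0 - 14k
Set equal to 0: -14k = 0, so k = 0.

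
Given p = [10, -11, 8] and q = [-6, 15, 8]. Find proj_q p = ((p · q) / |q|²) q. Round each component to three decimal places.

p · q = 10·(-6) + (-11)·15 + 8·8 = -60 - 165 + 64 = -161
|q|² = 36 + 225 + 64 = 325
proj_q p = (-161/325) · (-6, 15, 8) ≈ (2.972, -7.431, -3.963)

(2.972, -7.431, -3.963)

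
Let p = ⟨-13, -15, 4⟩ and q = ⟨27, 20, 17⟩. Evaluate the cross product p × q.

(-335, 329, 145)

i: (-15)·17 - 4·20 = -255 - 80 = -335
j: 4·27 - (-13)·17 = 108 - (-221) = 329
k: (-13)·20 - (-15)·27 = -260 - (-405) = 145
p × q = (-335, 329, 145)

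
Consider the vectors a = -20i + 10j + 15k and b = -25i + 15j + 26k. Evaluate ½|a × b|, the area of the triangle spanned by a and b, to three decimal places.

78.661

i: 10·26 - 15·15 = 260 - 225 = 35
j: 15·(-25) - (-20)·26 = -375 - (-520) = 145
k: (-20)·15 - 10·(-25) = -300 - (-250) = -50
a × b = (35, 145, -50)
|a × b| = √(35² + 145² + (-50)²) = √24750 ≈ 157.3213
area = ½ · 157.3213 ≈ 78.661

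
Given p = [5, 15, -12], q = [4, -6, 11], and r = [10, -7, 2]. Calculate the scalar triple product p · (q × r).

q × r:
i: (-6)·2 - 11·(-7) = -12 - (-77) = 65
j: 11·10 - 4·2 = 110 - 8 = 102
k: 4·(-7) - (-6)·10 = -28 - (-60) = 32
q × r = (65, 102, 32)
p · (q × r) = 5·65 + 15·102 + (-12)·32 = 325 + 1530 - 384 = 1471

1471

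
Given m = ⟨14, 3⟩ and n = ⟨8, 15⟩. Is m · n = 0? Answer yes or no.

m · n = 14·8 + 3·15 = 112 + 45 = 157
Nonzero, so the vectors are not orthogonal.

no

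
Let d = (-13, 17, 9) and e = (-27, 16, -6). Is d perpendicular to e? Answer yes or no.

d · e = (-13)·(-27) + 17·16 + 9·(-6) = 351 + 272 - 54 = 569
Nonzero, so the vectors are not orthogonal.

no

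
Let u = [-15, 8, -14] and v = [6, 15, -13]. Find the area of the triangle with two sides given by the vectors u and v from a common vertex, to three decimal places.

202.241

i: 8·(-13) - (-14)·15 = -104 - (-210) = 106
j: (-14)·6 - (-15)·(-13) = -84 - 195 = -279
k: (-15)·15 - 8·6 = -225 - 48 = -273
u × v = (106, -279, -273)
|u × v| = √(106² + (-279)² + (-273)²) = √163606 ≈ 404.4824
area = ½ · 404.4824 ≈ 202.241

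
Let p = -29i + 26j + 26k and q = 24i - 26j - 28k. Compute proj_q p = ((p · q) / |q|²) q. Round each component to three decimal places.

p · q = (-29)·24 + 26·(-26) + 26·(-28) = -696 - 676 - 728 = -2100
|q|² = 576 + 676 + 784 = 2036
proj_q p = (-2100/2036) · (24, -26, -28) ≈ (-24.754, 26.817, 28.880)

(-24.754, 26.817, 28.880)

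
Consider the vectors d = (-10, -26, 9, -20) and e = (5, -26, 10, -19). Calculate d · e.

d · e = (-10)·5 + (-26)·(-26) + 9·10 + (-20)·(-19) = -50 + 676 + 90 + 380 = 1096

1096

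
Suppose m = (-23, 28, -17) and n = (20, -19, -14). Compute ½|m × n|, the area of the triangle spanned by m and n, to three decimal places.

491.070

i: 28·(-14) - (-17)·(-19) = -392 - 323 = -715
j: (-17)·20 - (-23)·(-14) = -340 - 322 = -662
k: (-23)·(-19) - 28·20 = 437 - 560 = -123
m × n = (-715, -662, -123)
|m × n| = √((-715)² + (-662)² + (-123)²) = √964598 ≈ 982.1395
area = ½ · 982.1395 ≈ 491.070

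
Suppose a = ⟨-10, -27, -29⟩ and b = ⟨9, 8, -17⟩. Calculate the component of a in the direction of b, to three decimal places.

8.976

a · b = (-10)·9 + (-27)·8 + (-29)·(-17) = -90 - 216 + 493 = 187
|b| = √(81 + 64 + 289) = √434 ≈ 20.8327
comp_b a = 187 / √434 ≈ 8.976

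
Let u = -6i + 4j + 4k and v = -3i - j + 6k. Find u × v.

i: 4·6 - 4·(-1) = 24 - (-4) = 28
j: 4·(-3) - (-6)·6 = -12 - (-36) = 24
k: (-6)·(-1) - 4·(-3) = 6 - (-12) = 18
u × v = (28, 24, 18)

(28, 24, 18)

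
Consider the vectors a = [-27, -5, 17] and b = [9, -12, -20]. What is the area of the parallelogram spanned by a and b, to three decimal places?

i: (-5)·(-20) - 17·(-12) = 100 - (-204) = 304
j: 17·9 - (-27)·(-20) = 153 - 540 = -387
k: (-27)·(-12) - (-5)·9 = 324 - (-45) = 369
a × b = (304, -387, 369)
|a × b| = √(304² + (-387)² + 369²) = √378346 ≈ 615.0984

615.098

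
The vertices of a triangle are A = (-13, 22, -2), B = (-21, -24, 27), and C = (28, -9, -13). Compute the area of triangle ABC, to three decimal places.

AB = (-8, -46, 29),  AC = (41, -31, -11)
i: (-46)·(-11) - 29·(-31) = 506 - (-899) = 1405
j: 29·41 - (-8)·(-11) = 1189 - 88 = 1101
k: (-8)·(-31) - (-46)·41 = 248 - (-1886) = 2134
AB × AC = (1405, 1101, 2134)
|AB × AC| = √7740182 ≈ 2782.1183
area = ½ · 2782.1183 ≈ 1391.059

1391.059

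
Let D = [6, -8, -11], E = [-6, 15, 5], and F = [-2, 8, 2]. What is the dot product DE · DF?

672

DE = E − D = (-12, 23, 16)
DF = F − D = (-8, 16, 13)
DE · DF = (-12)·(-8) + 23·16 + 16·13 = 96 + 368 + 208 = 672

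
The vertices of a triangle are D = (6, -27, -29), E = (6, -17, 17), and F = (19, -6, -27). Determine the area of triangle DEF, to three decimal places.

563.343

DE = (0, 10, 46),  DF = (13, 21, 2)
i: 10·2 - 46·21 = 20 - 966 = -946
j: 46·13 - 0·2 = 598 - 0 = 598
k: 0·21 - 10·13 = 0 - 130 = -130
DE × DF = (-946, 598, -130)
|DE × DF| = √1269420 ≈ 1126.6854
area = ½ · 1126.6854 ≈ 563.343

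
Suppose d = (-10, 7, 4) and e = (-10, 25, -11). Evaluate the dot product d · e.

231

d · e = (-10)·(-10) + 7·25 + 4·(-11) = 100 + 175 - 44 = 231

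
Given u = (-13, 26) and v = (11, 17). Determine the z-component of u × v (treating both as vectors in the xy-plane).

(-13)·17 - 26·11 = -221 - 286 = -507

-507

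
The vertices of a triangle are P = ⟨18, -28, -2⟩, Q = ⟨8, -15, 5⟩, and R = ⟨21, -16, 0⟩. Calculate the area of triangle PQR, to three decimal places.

87.072

PQ = (-10, 13, 7),  PR = (3, 12, 2)
i: 13·2 - 7·12 = 26 - 84 = -58
j: 7·3 - (-10)·2 = 21 - (-20) = 41
k: (-10)·12 - 13·3 = -120 - 39 = -159
PQ × PR = (-58, 41, -159)
|PQ × PR| = √30326 ≈ 174.1436
area = ½ · 174.1436 ≈ 87.072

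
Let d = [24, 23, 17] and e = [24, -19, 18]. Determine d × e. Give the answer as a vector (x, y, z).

(737, -24, -1008)

i: 23·18 - 17·(-19) = 414 - (-323) = 737
j: 17·24 - 24·18 = 408 - 432 = -24
k: 24·(-19) - 23·24 = -456 - 552 = -1008
d × e = (737, -24, -1008)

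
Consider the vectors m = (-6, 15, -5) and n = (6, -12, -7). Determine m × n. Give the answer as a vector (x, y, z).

(-165, -72, -18)

i: 15·(-7) - (-5)·(-12) = -105 - 60 = -165
j: (-5)·6 - (-6)·(-7) = -30 - 42 = -72
k: (-6)·(-12) - 15·6 = 72 - 90 = -18
m × n = (-165, -72, -18)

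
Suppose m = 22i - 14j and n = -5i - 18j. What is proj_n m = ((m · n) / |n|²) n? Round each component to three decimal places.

m · n = 22·(-5) + (-14)·(-18) = -110 + 252 = 142
|n|² = 25 + 324 = 349
proj_n m = (142/349) · (-5, -18) ≈ (-2.034, -7.324)

(-2.034, -7.324)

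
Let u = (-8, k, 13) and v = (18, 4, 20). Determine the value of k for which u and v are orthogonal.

-29

u · v = (-8)·18 + k·4 + 13·20 = 116 + 4k
Set equal to 0: 4k = -116, so k = -29.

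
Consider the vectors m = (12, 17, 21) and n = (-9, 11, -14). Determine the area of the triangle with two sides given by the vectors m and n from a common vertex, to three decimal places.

i: 17·(-14) - 21·11 = -238 - 231 = -469
j: 21·(-9) - 12·(-14) = -189 - (-168) = -21
k: 12·11 - 17·(-9) = 132 - (-153) = 285
m × n = (-469, -21, 285)
|m × n| = √((-469)² + (-21)² + 285²) = √301627 ≈ 549.2058
area = ½ · 549.2058 ≈ 274.603

274.603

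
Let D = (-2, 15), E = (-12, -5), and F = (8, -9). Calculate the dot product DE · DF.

DE = E − D = (-10, -20)
DF = F − D = (10, -24)
DE · DF = (-10)·10 + (-20)·(-24) = -100 + 480 = 380

380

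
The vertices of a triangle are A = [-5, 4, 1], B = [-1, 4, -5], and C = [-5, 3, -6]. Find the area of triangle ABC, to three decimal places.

14.457

AB = (4, 0, -6),  AC = (0, -1, -7)
i: 0·(-7) - (-6)·(-1) = 0 - 6 = -6
j: (-6)·0 - 4·(-7) = 0 - (-28) = 28
k: 4·(-1) - 0·0 = -4 - 0 = -4
AB × AC = (-6, 28, -4)
|AB × AC| = √836 ≈ 28.9137
area = ½ · 28.9137 ≈ 14.457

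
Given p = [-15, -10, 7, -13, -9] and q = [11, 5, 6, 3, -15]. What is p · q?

p · q = (-15)·11 + (-10)·5 + 7·6 + (-13)·3 + (-9)·(-15) = -165 - 50 + 42 - 39 + 135 = -77

-77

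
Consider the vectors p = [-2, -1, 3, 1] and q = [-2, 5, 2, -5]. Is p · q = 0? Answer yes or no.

p · q = (-2)·(-2) + (-1)·5 + 3·2 + 1·(-5) = 4 - 5 + 6 - 5 = 0
Zero, so the vectors are orthogonal.

yes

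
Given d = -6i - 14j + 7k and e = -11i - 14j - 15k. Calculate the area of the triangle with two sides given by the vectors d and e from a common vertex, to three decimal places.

178.643

i: (-14)·(-15) - 7·(-14) = 210 - (-98) = 308
j: 7·(-11) - (-6)·(-15) = -77 - 90 = -167
k: (-6)·(-14) - (-14)·(-11) = 84 - 154 = -70
d × e = (308, -167, -70)
|d × e| = √(308² + (-167)² + (-70)²) = √127653 ≈ 357.2856
area = ½ · 357.2856 ≈ 178.643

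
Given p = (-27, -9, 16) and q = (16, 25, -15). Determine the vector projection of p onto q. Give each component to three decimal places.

(-12.976, -20.276, 12.165)

p · q = (-27)·16 + (-9)·25 + 16·(-15) = -432 - 225 - 240 = -897
|q|² = 256 + 625 + 225 = 1106
proj_q p = (-897/1106) · (16, 25, -15) ≈ (-12.976, -20.276, 12.165)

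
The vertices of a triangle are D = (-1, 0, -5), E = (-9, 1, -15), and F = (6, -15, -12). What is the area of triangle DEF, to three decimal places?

115.427

DE = (-8, 1, -10),  DF = (7, -15, -7)
i: 1·(-7) - (-10)·(-15) = -7 - 150 = -157
j: (-10)·7 - (-8)·(-7) = -70 - 56 = -126
k: (-8)·(-15) - 1·7 = 120 - 7 = 113
DE × DF = (-157, -126, 113)
|DE × DF| = √53294 ≈ 230.8549
area = ½ · 230.8549 ≈ 115.427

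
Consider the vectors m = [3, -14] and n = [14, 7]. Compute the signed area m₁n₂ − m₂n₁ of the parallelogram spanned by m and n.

3·7 - (-14)·14 = 21 - (-196) = 217

217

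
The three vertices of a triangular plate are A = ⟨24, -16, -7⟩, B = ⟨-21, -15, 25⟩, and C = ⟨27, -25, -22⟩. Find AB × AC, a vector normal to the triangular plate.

AB = (-45, 1, 32)
AC = (3, -9, -15)
i: 1·(-15) - 32·(-9) = -15 - (-288) = 273
j: 32·3 - (-45)·(-15) = 96 - 675 = -579
k: (-45)·(-9) - 1·3 = 405 - 3 = 402
AB × AC = (273, -579, 402)

(273, -579, 402)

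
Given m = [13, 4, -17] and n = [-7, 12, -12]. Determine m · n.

m · n = 13·(-7) + 4·12 + (-17)·(-12) = -91 + 48 + 204 = 161

161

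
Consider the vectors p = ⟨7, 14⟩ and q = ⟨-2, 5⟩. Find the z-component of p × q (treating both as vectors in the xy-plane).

7·5 - 14·(-2) = 35 - (-28) = 63

63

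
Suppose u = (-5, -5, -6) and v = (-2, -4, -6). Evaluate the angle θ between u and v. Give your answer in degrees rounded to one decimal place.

18.0

u · v = (-5)·(-2) + (-5)·(-4) + (-6)·(-6) = 10 + 20 + 36 = 66
|u|² = 25 + 25 + 36 = 86,  |u| = √86 ≈ 9.273618
|v|² = 4 + 16 + 36 = 56,  |v| = √56 ≈ 7.483315
cos θ = 66 / (9.273618 · 7.483315) ≈ 0.95104
θ = arccos(0.95104) ≈ 18.0°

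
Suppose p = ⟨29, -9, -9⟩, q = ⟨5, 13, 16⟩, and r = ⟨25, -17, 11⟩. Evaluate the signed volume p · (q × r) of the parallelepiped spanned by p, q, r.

q × r:
i: 13·11 - 16·(-17) = 143 - (-272) = 415
j: 16·25 - 5·11 = 400 - 55 = 345
k: 5·(-17) - 13·25 = -85 - 325 = -410
q × r = (415, 345, -410)
p · (q × r) = 29·415 + (-9)·345 + (-9)·(-410) = 12035 - 3105 + 3690 = 12620

12620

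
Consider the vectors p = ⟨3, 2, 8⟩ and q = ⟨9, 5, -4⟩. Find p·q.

p · q = 3·9 + 2·5 + 8·(-4) = 27 + 10 - 32 = 5

5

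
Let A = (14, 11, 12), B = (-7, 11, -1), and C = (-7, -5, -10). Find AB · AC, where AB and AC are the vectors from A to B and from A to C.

727

AB = B − A = (-21, 0, -13)
AC = C − A = (-21, -16, -22)
AB · AC = (-21)·(-21) + 0·(-16) + (-13)·(-22) = 441 + 0 + 286 = 727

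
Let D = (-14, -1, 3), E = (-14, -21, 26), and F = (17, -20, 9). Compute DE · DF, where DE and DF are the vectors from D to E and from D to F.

DE = E − D = (0, -20, 23)
DF = F − D = (31, -19, 6)
DE · DF = 0·31 + (-20)·(-19) + 23·6 = 0 + 380 + 138 = 518

518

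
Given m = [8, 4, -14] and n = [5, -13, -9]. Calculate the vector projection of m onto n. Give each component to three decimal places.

(2.073, -5.389, -3.731)

m · n = 8·5 + 4·(-13) + (-14)·(-9) = 40 - 52 + 126 = 114
|n|² = 25 + 169 + 81 = 275
proj_n m = (114/275) · (5, -13, -9) ≈ (2.073, -5.389, -3.731)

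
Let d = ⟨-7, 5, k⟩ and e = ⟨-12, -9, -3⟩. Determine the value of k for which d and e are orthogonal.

13

d · e = (-7)·(-12) + 5·(-9) + k·(-3) = 39 - 3k
Set equal to 0: -3k = -39, so k = 13.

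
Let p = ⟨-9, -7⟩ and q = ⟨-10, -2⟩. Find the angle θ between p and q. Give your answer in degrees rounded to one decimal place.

26.6

p · q = (-9)·(-10) + (-7)·(-2) = 90 + 14 = 104
|p|² = 81 + 49 = 130,  |p| = √130 ≈ 11.401754
|q|² = 100 + 4 = 104,  |q| = √104 ≈ 10.198039
cos θ = 104 / (11.401754 · 10.198039) ≈ 0.89443
θ = arccos(0.89443) ≈ 26.6°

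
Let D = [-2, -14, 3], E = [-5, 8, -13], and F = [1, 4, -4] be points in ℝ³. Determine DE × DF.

DE = (-3, 22, -16)
DF = (3, 18, -7)
i: 22·(-7) - (-16)·18 = -154 - (-288) = 134
j: (-16)·3 - (-3)·(-7) = -48 - 21 = -69
k: (-3)·18 - 22·3 = -54 - 66 = -120
DE × DF = (134, -69, -120)

(134, -69, -120)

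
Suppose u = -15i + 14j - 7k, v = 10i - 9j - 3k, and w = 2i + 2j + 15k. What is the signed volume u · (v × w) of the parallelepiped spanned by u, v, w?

v × w:
i: (-9)·15 - (-3)·2 = -135 - (-6) = -129
j: (-3)·2 - 10·15 = -6 - 150 = -156
k: 10·2 - (-9)·2 = 20 - (-18) = 38
v × w = (-129, -156, 38)
u · (v × w) = (-15)·(-129) + 14·(-156) + (-7)·38 = 1935 - 2184 - 266 = -515

-515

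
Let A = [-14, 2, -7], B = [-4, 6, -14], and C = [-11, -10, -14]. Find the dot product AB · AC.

AB = B − A = (10, 4, -7)
AC = C − A = (3, -12, -7)
AB · AC = 10·3 + 4·(-12) + (-7)·(-7) = 30 - 48 + 49 = 31

31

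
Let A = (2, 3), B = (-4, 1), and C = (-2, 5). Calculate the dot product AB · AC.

20

AB = B − A = (-6, -2)
AC = C − A = (-4, 2)
AB · AC = (-6)·(-4) + (-2)·2 = 24 - 4 = 20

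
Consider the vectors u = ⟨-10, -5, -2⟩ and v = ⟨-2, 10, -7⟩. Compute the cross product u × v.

(55, -66, -110)

i: (-5)·(-7) - (-2)·10 = 35 - (-20) = 55
j: (-2)·(-2) - (-10)·(-7) = 4 - 70 = -66
k: (-10)·10 - (-5)·(-2) = -100 - 10 = -110
u × v = (55, -66, -110)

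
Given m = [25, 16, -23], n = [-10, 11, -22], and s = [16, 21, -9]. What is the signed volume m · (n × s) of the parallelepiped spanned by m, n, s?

n × s:
i: 11·(-9) - (-22)·21 = -99 - (-462) = 363
j: (-22)·16 - (-10)·(-9) = -352 - 90 = -442
k: (-10)·21 - 11·16 = -210 - 176 = -386
n × s = (363, -442, -386)
m · (n × s) = 25·363 + 16·(-442) + (-23)·(-386) = 9075 - 7072 + 8878 = 10881

10881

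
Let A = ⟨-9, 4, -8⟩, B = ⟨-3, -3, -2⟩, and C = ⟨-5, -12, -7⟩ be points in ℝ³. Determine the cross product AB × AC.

(89, 18, -68)

AB = (6, -7, 6)
AC = (4, -16, 1)
i: (-7)·1 - 6·(-16) = -7 - (-96) = 89
j: 6·4 - 6·1 = 24 - 6 = 18
k: 6·(-16) - (-7)·4 = -96 - (-28) = -68
AB × AC = (89, 18, -68)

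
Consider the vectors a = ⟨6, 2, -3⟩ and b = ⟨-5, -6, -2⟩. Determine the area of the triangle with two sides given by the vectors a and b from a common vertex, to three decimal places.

i: 2·(-2) - (-3)·(-6) = -4 - 18 = -22
j: (-3)·(-5) - 6·(-2) = 15 - (-12) = 27
k: 6·(-6) - 2·(-5) = -36 - (-10) = -26
a × b = (-22, 27, -26)
|a × b| = √((-22)² + 27² + (-26)²) = √1889 ≈ 43.4626
area = ½ · 43.4626 ≈ 21.731

21.731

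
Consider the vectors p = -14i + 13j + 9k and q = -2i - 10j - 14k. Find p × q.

i: 13·(-14) - 9·(-10) = -182 - (-90) = -92
j: 9·(-2) - (-14)·(-14) = -18 - 196 = -214
k: (-14)·(-10) - 13·(-2) = 140 - (-26) = 166
p × q = (-92, -214, 166)

(-92, -214, 166)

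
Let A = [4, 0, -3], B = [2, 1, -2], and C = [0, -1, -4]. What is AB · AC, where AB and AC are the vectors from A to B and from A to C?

6

AB = B − A = (-2, 1, 1)
AC = C − A = (-4, -1, -1)
AB · AC = (-2)·(-4) + 1·(-1) + 1·(-1) = 8 - 1 - 1 = 6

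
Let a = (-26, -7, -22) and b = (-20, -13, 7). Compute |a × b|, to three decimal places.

i: (-7)·7 - (-22)·(-13) = -49 - 286 = -335
j: (-22)·(-20) - (-26)·7 = 440 - (-182) = 622
k: (-26)·(-13) - (-7)·(-20) = 338 - 140 = 198
a × b = (-335, 622, 198)
|a × b| = √((-335)² + 622² + 198²) = √538313 ≈ 733.6982

733.698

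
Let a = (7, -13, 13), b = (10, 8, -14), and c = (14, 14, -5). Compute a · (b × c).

3354

b × c:
i: 8·(-5) - (-14)·14 = -40 - (-196) = 156
j: (-14)·14 - 10·(-5) = -196 - (-50) = -146
k: 10·14 - 8·14 = 140 - 112 = 28
b × c = (156, -146, 28)
a · (b × c) = 7·156 + (-13)·(-146) + 13·28 = 1092 + 1898 + 364 = 3354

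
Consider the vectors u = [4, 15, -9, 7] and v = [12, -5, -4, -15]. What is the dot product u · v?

u · v = 4·12 + 15·(-5) + (-9)·(-4) + 7·(-15) = 48 - 75 + 36 - 105 = -96

-96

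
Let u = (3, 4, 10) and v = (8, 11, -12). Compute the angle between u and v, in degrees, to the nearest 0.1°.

104.9

u · v = 3·8 + 4·11 + 10·(-12) = 24 + 44 - 120 = -52
|u|² = 9 + 16 + 100 = 125,  |u| = √125 ≈ 11.180340
|v|² = 64 + 121 + 144 = 329,  |v| = √329 ≈ 18.138357
cos θ = -52 / (11.180340 · 18.138357) ≈ -0.25642
θ = arccos(-0.25642) ≈ 104.9°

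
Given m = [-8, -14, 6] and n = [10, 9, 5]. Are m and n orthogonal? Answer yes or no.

no

m · n = (-8)·10 + (-14)·9 + 6·5 = -80 - 126 + 30 = -176
Nonzero, so the vectors are not orthogonal.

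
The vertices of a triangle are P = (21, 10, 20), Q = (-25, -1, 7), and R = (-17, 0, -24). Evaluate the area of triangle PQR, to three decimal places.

PQ = (-46, -11, -13),  PR = (-38, -10, -44)
i: (-11)·(-44) - (-13)·(-10) = 484 - 130 = 354
j: (-13)·(-38) - (-46)·(-44) = 494 - 2024 = -1530
k: (-46)·(-10) - (-11)·(-38) = 460 - 418 = 42
PQ × PR = (354, -1530, 42)
|PQ × PR| = √2467980 ≈ 1570.9806
area = ½ · 1570.9806 ≈ 785.490

785.490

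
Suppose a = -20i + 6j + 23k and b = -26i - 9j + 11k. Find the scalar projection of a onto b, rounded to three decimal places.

a · b = (-20)·(-26) + 6·(-9) + 23·11 = 520 - 54 + 253 = 719
|b| = √(676 + 81 + 121) = √878 ≈ 29.6311
comp_b a = 719 / √878 ≈ 24.265

24.265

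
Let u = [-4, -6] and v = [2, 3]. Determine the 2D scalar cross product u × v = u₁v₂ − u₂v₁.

0

(-4)·3 - (-6)·2 = -12 - (-12) = 0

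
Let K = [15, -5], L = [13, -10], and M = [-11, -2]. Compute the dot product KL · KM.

KL = L − K = (-2, -5)
KM = M − K = (-26, 3)
KL · KM = (-2)·(-26) + (-5)·3 = 52 - 15 = 37

37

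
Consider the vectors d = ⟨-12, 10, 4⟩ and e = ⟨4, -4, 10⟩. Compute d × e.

i: 10·10 - 4·(-4) = 100 - (-16) = 116
j: 4·4 - (-12)·10 = 16 - (-120) = 136
k: (-12)·(-4) - 10·4 = 48 - 40 = 8
d × e = (116, 136, 8)

(116, 136, 8)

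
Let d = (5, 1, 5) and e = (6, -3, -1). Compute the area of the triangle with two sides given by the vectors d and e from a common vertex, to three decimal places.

i: 1·(-1) - 5·(-3) = -1 - (-15) = 14
j: 5·6 - 5·(-1) = 30 - (-5) = 35
k: 5·(-3) - 1·6 = -15 - 6 = -21
d × e = (14, 35, -21)
|d × e| = √(14² + 35² + (-21)²) = √1862 ≈ 43.1509
area = ½ · 43.1509 ≈ 21.575

21.575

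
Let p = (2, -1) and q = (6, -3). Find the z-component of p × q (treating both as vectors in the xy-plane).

2·(-3) - (-1)·6 = -6 - (-6) = 0

0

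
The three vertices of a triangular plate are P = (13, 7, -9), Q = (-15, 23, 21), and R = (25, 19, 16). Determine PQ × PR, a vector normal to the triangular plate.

(40, 1060, -528)

PQ = (-28, 16, 30)
PR = (12, 12, 25)
i: 16·25 - 30·12 = 400 - 360 = 40
j: 30·12 - (-28)·25 = 360 - (-700) = 1060
k: (-28)·12 - 16·12 = -336 - 192 = -528
PQ × PR = (40, 1060, -528)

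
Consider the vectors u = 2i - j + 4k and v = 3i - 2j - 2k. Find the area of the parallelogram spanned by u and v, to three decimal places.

i: (-1)·(-2) - 4·(-2) = 2 - (-8) = 10
j: 4·3 - 2·(-2) = 12 - (-4) = 16
k: 2·(-2) - (-1)·3 = -4 - (-3) = -1
u × v = (10, 16, -1)
|u × v| = √(10² + 16² + (-1)²) = √357 ≈ 18.8944

18.894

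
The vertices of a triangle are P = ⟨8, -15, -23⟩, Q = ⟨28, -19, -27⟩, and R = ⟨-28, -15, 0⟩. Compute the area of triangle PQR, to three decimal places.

179.622

PQ = (20, -4, -4),  PR = (-36, 0, 23)
i: (-4)·23 - (-4)·0 = -92 - 0 = -92
j: (-4)·(-36) - 20·23 = 144 - 460 = -316
k: 20·0 - (-4)·(-36) = 0 - 144 = -144
PQ × PR = (-92, -316, -144)
|PQ × PR| = √129056 ≈ 359.2436
area = ½ · 359.2436 ≈ 179.622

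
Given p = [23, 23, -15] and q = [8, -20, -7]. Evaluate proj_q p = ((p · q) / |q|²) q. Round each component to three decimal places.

(-2.667, 6.667, 2.333)

p · q = 23·8 + 23·(-20) + (-15)·(-7) = 184 - 460 + 105 = -171
|q|² = 64 + 400 + 49 = 513
proj_q p = (-171/513) · (8, -20, -7) ≈ (-2.667, 6.667, 2.333)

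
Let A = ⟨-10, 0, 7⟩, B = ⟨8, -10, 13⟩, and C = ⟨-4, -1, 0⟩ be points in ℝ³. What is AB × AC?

(76, 162, 42)

AB = (18, -10, 6)
AC = (6, -1, -7)
i: (-10)·(-7) - 6·(-1) = 70 - (-6) = 76
j: 6·6 - 18·(-7) = 36 - (-126) = 162
k: 18·(-1) - (-10)·6 = -18 - (-60) = 42
AB × AC = (76, 162, 42)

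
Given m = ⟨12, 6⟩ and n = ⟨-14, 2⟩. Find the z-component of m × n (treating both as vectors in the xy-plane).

108

12·2 - 6·(-14) = 24 - (-84) = 108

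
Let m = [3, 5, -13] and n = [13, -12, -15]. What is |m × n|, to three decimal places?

i: 5·(-15) - (-13)·(-12) = -75 - 156 = -231
j: (-13)·13 - 3·(-15) = -169 - (-45) = -124
k: 3·(-12) - 5·13 = -36 - 65 = -101
m × n = (-231, -124, -101)
|m × n| = √((-231)² + (-124)² + (-101)²) = √78938 ≈ 280.9591

280.959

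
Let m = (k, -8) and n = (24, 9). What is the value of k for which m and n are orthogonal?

m · n = k·24 + (-8)·9 = -72 + 24k
Set equal to 0: 24k = 72, so k = 3.

3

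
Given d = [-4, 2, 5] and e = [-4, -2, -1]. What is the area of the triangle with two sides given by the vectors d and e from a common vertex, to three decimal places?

i: 2·(-1) - 5·(-2) = -2 - (-10) = 8
j: 5·(-4) - (-4)·(-1) = -20 - 4 = -24
k: (-4)·(-2) - 2·(-4) = 8 - (-8) = 16
d × e = (8, -24, 16)
|d × e| = √(8² + (-24)² + 16²) = √896 ≈ 29.9333
area = ½ · 29.9333 ≈ 14.967

14.967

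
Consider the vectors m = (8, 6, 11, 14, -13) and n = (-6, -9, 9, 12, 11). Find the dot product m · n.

m · n = 8·(-6) + 6·(-9) + 11·9 + 14·12 + (-13)·11 = -48 - 54 + 99 + 168 - 143 = 22

22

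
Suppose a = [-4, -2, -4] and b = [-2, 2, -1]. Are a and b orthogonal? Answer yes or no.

a · b = (-4)·(-2) + (-2)·2 + (-4)·(-1) = 8 - 4 + 4 = 8
Nonzero, so the vectors are not orthogonal.

no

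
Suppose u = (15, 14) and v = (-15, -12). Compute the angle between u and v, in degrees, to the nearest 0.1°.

175.6

u · v = 15·(-15) + 14·(-12) = -225 - 168 = -393
|u|² = 225 + 196 = 421,  |u| = √421 ≈ 20.518285
|v|² = 225 + 144 = 369,  |v| = √369 ≈ 19.209373
cos θ = -393 / (20.518285 · 19.209373) ≈ -0.99710
θ = arccos(-0.99710) ≈ 175.6°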